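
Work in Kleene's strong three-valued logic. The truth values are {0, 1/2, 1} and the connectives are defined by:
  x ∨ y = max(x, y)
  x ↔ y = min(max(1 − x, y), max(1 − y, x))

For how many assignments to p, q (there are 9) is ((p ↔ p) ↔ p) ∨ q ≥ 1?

p = 0, q = 0 ↦ 0  <
p = 0, q = 1/2 ↦ 1/2  <
p = 0, q = 1 ↦ 1  ≥
p = 1/2, q = 0 ↦ 1/2  <
p = 1/2, q = 1/2 ↦ 1/2  <
p = 1/2, q = 1 ↦ 1  ≥
p = 1, q = 0 ↦ 1  ≥
p = 1, q = 1/2 ↦ 1  ≥
p = 1, q = 1 ↦ 1  ≥
So 5 of the 9 assignments meet the threshold.

5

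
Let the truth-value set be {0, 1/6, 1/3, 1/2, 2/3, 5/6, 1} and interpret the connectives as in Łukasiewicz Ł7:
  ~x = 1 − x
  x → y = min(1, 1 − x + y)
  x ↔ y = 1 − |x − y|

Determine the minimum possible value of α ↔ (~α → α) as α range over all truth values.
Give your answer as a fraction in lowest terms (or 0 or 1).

Take α = 1/2:
~α = ~1/2 = 1/2
~α → α = 1/2 → 1/2 = 1
α ↔ (~α → α) = 1/2 ↔ 1 = 1/2
No assignment yields a value below 1/2, so this is the minimum.

1/2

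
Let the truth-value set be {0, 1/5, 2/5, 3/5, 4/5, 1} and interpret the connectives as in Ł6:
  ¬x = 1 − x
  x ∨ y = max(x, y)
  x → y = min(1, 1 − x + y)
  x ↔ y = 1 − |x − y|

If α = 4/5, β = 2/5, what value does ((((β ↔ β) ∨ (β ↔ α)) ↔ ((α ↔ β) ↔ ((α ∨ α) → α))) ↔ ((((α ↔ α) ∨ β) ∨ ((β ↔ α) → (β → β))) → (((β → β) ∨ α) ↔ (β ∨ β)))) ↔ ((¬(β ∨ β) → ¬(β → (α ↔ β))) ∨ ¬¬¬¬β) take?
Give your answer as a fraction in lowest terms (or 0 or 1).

β ↔ β = 2/5 ↔ 2/5 = 1
β ↔ α = 2/5 ↔ 4/5 = 3/5
(β ↔ β) ∨ (β ↔ α) = 1 ∨ 3/5 = 1
α ↔ β = 4/5 ↔ 2/5 = 3/5
α ∨ α = 4/5 ∨ 4/5 = 4/5
(α ∨ α) → α = 4/5 → 4/5 = 1
(α ↔ β) ↔ ((α ∨ α) → α) = 3/5 ↔ 1 = 3/5
((β ↔ β) ∨ (β ↔ α)) ↔ ((α ↔ β) ↔ ((α ∨ α) → α)) = 1 ↔ 3/5 = 3/5
α ↔ α = 4/5 ↔ 4/5 = 1
(α ↔ α) ∨ β = 1 ∨ 2/5 = 1
β ↔ α = 2/5 ↔ 4/5 = 3/5
β → β = 2/5 → 2/5 = 1
(β ↔ α) → (β → β) = 3/5 → 1 = 1
((α ↔ α) ∨ β) ∨ ((β ↔ α) → (β → β)) = 1 ∨ 1 = 1
β → β = 2/5 → 2/5 = 1
(β → β) ∨ α = 1 ∨ 4/5 = 1
β ∨ β = 2/5 ∨ 2/5 = 2/5
((β → β) ∨ α) ↔ (β ∨ β) = 1 ↔ 2/5 = 2/5
(((α ↔ α) ∨ β) ∨ ((β ↔ α) → (β → β))) → (((β → β) ∨ α) ↔ (β ∨ β)) = 1 → 2/5 = 2/5
(((β ↔ β) ∨ (β ↔ α)) ↔ ((α ↔ β) ↔ ((α ∨ α) → α))) ↔ ((((α ↔ α) ∨ β) ∨ ((β ↔ α) → (β → β))) → (((β → β) ∨ α) ↔ (β ∨ β))) = 3/5 ↔ 2/5 = 4/5
β ∨ β = 2/5 ∨ 2/5 = 2/5
¬(β ∨ β) = ¬2/5 = 3/5
α ↔ β = 4/5 ↔ 2/5 = 3/5
β → (α ↔ β) = 2/5 → 3/5 = 1
¬(β → (α ↔ β)) = ¬1 = 0
¬(β ∨ β) → ¬(β → (α ↔ β)) = 3/5 → 0 = 2/5
¬β = ¬2/5 = 3/5
¬¬β = ¬3/5 = 2/5
¬¬¬β = ¬2/5 = 3/5
¬¬¬¬β = ¬3/5 = 2/5
(¬(β ∨ β) → ¬(β → (α ↔ β))) ∨ ¬¬¬¬β = 2/5 ∨ 2/5 = 2/5
((((β ↔ β) ∨ (β ↔ α)) ↔ ((α ↔ β) ↔ ((α ∨ α) → α))) ↔ ((((α ↔ α) ∨ β) ∨ ((β ↔ α) → (β → β))) → (((β → β) ∨ α) ↔ (β ∨ β)))) ↔ ((¬(β ∨ β) → ¬(β → (α ↔ β))) ∨ ¬¬¬¬β) = 4/5 ↔ 2/5 = 3/5

3/5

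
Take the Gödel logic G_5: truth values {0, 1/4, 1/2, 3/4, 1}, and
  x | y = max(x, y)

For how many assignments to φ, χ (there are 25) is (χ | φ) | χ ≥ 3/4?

value 1: 9 assignments (counts)
value 3/4: 7 assignments (counts)
value 1/2: 5 assignments
value 1/4: 3 assignments
value 0: 1 assignment
So 16 of the 25 assignments meet the threshold.

16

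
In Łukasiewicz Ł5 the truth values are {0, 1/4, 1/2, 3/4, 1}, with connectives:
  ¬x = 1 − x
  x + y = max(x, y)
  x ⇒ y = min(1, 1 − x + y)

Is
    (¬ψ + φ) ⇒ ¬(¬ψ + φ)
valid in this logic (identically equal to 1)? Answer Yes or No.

No

Counterexample: take φ = 0, ψ = 0.
¬ψ = ¬0 = 1
¬ψ + φ = 1 + 0 = 1
¬ψ = ¬0 = 1
¬ψ + φ = 1 + 0 = 1
¬(¬ψ + φ) = ¬1 = 0
(¬ψ + φ) ⇒ ¬(¬ψ + φ) = 1 ⇒ 0 = 0
This gives 0 ≠ 1.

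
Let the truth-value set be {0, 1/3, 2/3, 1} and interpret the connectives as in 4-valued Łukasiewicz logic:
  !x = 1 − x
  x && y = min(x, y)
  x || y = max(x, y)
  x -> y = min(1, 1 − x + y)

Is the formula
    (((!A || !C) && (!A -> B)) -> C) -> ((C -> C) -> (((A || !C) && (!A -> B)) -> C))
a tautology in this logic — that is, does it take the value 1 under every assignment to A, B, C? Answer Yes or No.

No

Counterexample: take A = 1, B = 0, C = 1/3.
!A = !1 = 0
!C = !1/3 = 2/3
!A || !C = 0 || 2/3 = 2/3
!A = !1 = 0
!A -> B = 0 -> 0 = 1
(!A || !C) && (!A -> B) = 2/3 && 1 = 2/3
((!A || !C) && (!A -> B)) -> C = 2/3 -> 1/3 = 2/3
C -> C = 1/3 -> 1/3 = 1
!C = !1/3 = 2/3
A || !C = 1 || 2/3 = 1
!A = !1 = 0
!A -> B = 0 -> 0 = 1
(A || !C) && (!A -> B) = 1 && 1 = 1
((A || !C) && (!A -> B)) -> C = 1 -> 1/3 = 1/3
(C -> C) -> (((A || !C) && (!A -> B)) -> C) = 1 -> 1/3 = 1/3
(((!A || !C) && (!A -> B)) -> C) -> ((C -> C) -> (((A || !C) && (!A -> B)) -> C)) = 2/3 -> 1/3 = 2/3
This gives 2/3 ≠ 1.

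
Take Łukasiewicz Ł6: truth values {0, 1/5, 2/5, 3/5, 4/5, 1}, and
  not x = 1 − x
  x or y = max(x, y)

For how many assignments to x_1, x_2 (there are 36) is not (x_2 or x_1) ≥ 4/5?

4

value 1: 1 assignment (counts)
value 4/5: 3 assignments (counts)
value 3/5: 5 assignments
value 2/5: 7 assignments
value 1/5: 9 assignments
value 0: 11 assignments
So 4 of the 36 assignments meet the threshold.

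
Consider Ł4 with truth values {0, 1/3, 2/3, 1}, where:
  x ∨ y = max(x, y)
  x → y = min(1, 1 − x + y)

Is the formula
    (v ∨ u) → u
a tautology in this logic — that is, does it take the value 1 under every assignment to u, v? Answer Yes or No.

No

Counterexample: take u = 0, v = 1/3.
v ∨ u = 1/3 ∨ 0 = 1/3
(v ∨ u) → u = 1/3 → 0 = 2/3
This gives 2/3 ≠ 1.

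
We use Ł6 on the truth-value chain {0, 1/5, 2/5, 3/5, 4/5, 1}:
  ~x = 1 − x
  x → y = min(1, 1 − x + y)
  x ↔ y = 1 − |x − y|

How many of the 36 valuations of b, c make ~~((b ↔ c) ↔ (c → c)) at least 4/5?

value 1: 6 assignments (counts)
value 4/5: 10 assignments (counts)
value 3/5: 8 assignments
value 2/5: 6 assignments
value 1/5: 4 assignments
value 0: 2 assignments
So 16 of the 36 assignments meet the threshold.

16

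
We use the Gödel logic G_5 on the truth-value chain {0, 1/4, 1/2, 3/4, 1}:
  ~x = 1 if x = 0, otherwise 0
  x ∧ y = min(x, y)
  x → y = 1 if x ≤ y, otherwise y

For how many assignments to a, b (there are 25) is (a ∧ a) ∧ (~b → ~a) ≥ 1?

4

value 1: 4 assignments (counts)
value 3/4: 4 assignments
value 1/2: 4 assignments
value 1/4: 4 assignments
value 0: 9 assignments
So 4 of the 25 assignments meet the threshold.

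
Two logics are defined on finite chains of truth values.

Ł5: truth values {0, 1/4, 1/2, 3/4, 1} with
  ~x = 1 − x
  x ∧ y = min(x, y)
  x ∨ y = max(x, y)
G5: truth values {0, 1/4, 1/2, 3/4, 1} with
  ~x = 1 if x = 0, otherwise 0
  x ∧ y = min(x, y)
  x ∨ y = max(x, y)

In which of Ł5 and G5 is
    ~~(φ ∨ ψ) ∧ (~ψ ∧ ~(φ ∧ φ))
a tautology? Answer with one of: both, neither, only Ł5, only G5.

In Ł5: at φ = 0, ψ = 0 the value is 0 — not a tautology.
In G5: at φ = 0, ψ = 0 the value is 0 — not a tautology.

neither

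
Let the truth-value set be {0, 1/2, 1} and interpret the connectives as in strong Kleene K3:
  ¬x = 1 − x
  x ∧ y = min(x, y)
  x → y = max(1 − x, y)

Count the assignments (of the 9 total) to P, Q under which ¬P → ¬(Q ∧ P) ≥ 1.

P = 0, Q = 0 ↦ 1  ≥
P = 0, Q = 1/2 ↦ 1  ≥
P = 0, Q = 1 ↦ 1  ≥
P = 1/2, Q = 0 ↦ 1  ≥
P = 1/2, Q = 1/2 ↦ 1/2  <
P = 1/2, Q = 1 ↦ 1/2  <
P = 1, Q = 0 ↦ 1  ≥
P = 1, Q = 1/2 ↦ 1  ≥
P = 1, Q = 1 ↦ 1  ≥
So 7 of the 9 assignments meet the threshold.

7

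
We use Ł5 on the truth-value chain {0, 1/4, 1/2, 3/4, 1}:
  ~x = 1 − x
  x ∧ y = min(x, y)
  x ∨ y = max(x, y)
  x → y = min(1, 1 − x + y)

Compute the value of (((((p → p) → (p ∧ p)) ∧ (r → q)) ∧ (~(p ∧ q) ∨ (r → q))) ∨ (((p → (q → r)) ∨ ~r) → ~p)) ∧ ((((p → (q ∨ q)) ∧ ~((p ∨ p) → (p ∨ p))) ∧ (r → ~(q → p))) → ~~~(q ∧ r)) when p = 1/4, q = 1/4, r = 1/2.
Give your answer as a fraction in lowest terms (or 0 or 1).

3/4

p → p = 1/4 → 1/4 = 1
p ∧ p = 1/4 ∧ 1/4 = 1/4
(p → p) → (p ∧ p) = 1 → 1/4 = 1/4
r → q = 1/2 → 1/4 = 3/4
((p → p) → (p ∧ p)) ∧ (r → q) = 1/4 ∧ 3/4 = 1/4
p ∧ q = 1/4 ∧ 1/4 = 1/4
~(p ∧ q) = ~1/4 = 3/4
r → q = 1/2 → 1/4 = 3/4
~(p ∧ q) ∨ (r → q) = 3/4 ∨ 3/4 = 3/4
(((p → p) → (p ∧ p)) ∧ (r → q)) ∧ (~(p ∧ q) ∨ (r → q)) = 1/4 ∧ 3/4 = 1/4
q → r = 1/4 → 1/2 = 1
p → (q → r) = 1/4 → 1 = 1
~r = ~1/2 = 1/2
(p → (q → r)) ∨ ~r = 1 ∨ 1/2 = 1
~p = ~1/4 = 3/4
((p → (q → r)) ∨ ~r) → ~p = 1 → 3/4 = 3/4
((((p → p) → (p ∧ p)) ∧ (r → q)) ∧ (~(p ∧ q) ∨ (r → q))) ∨ (((p → (q → r)) ∨ ~r) → ~p) = 1/4 ∨ 3/4 = 3/4
q ∨ q = 1/4 ∨ 1/4 = 1/4
p → (q ∨ q) = 1/4 → 1/4 = 1
p ∨ p = 1/4 ∨ 1/4 = 1/4
p ∨ p = 1/4 ∨ 1/4 = 1/4
(p ∨ p) → (p ∨ p) = 1/4 → 1/4 = 1
~((p ∨ p) → (p ∨ p)) = ~1 = 0
(p → (q ∨ q)) ∧ ~((p ∨ p) → (p ∨ p)) = 1 ∧ 0 = 0
q → p = 1/4 → 1/4 = 1
~(q → p) = ~1 = 0
r → ~(q → p) = 1/2 → 0 = 1/2
((p → (q ∨ q)) ∧ ~((p ∨ p) → (p ∨ p))) ∧ (r → ~(q → p)) = 0 ∧ 1/2 = 0
q ∧ r = 1/4 ∧ 1/2 = 1/4
~(q ∧ r) = ~1/4 = 3/4
~~(q ∧ r) = ~3/4 = 1/4
~~~(q ∧ r) = ~1/4 = 3/4
(((p → (q ∨ q)) ∧ ~((p ∨ p) → (p ∨ p))) ∧ (r → ~(q → p))) → ~~~(q ∧ r) = 0 → 3/4 = 1
(((((p → p) → (p ∧ p)) ∧ (r → q)) ∧ (~(p ∧ q) ∨ (r → q))) ∨ (((p → (q → r)) ∨ ~r) → ~p)) ∧ ((((p → (q ∨ q)) ∧ ~((p ∨ p) → (p ∨ p))) ∧ (r → ~(q → p))) → ~~~(q ∧ r)) = 3/4 ∧ 1 = 3/4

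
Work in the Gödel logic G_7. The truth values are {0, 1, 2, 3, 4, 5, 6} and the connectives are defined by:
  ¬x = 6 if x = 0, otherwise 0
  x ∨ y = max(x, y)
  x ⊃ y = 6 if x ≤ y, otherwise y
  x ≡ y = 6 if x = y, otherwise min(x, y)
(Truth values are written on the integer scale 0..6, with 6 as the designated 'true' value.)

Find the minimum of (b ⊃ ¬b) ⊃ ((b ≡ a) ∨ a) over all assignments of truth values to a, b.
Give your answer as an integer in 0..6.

Take a = 1, b = 0:
¬b = ¬0 = 6
b ⊃ ¬b = 0 ⊃ 6 = 6
b ≡ a = 0 ≡ 1 = 0
(b ≡ a) ∨ a = 0 ∨ 1 = 1
(b ⊃ ¬b) ⊃ ((b ≡ a) ∨ a) = 6 ⊃ 1 = 1
No assignment yields a value below 1, so this is the minimum.

1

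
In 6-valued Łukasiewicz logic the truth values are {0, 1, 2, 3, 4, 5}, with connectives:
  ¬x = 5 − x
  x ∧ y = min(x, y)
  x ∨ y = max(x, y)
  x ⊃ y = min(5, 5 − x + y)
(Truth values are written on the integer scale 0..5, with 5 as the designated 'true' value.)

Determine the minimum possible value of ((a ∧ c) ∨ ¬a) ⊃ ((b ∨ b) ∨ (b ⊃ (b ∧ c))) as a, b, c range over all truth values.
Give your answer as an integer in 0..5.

3

Take a = 0, b = 2, c = 0:
a ∧ c = 0 ∧ 0 = 0
¬a = ¬0 = 5
(a ∧ c) ∨ ¬a = 0 ∨ 5 = 5
b ∨ b = 2 ∨ 2 = 2
b ∧ c = 2 ∧ 0 = 0
b ⊃ (b ∧ c) = 2 ⊃ 0 = 3
(b ∨ b) ∨ (b ⊃ (b ∧ c)) = 2 ∨ 3 = 3
((a ∧ c) ∨ ¬a) ⊃ ((b ∨ b) ∨ (b ⊃ (b ∧ c))) = 5 ⊃ 3 = 3
No assignment yields a value below 3, so this is the minimum.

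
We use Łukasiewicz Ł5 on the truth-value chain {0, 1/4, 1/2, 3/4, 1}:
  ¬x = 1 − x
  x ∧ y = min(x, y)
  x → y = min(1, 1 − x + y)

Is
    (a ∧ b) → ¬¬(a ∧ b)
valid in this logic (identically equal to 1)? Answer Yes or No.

Yes

At a = 1, b = 1/4, for instance:
a ∧ b = 1 ∧ 1/4 = 1/4
¬(a ∧ b) = ¬1/4 = 3/4
¬¬(a ∧ b) = ¬3/4 = 1/4
(a ∧ b) → ¬¬(a ∧ b) = 1/4 → 1/4 = 1
and checking the remaining 24 assignments likewise gives ≥ 1 in every case.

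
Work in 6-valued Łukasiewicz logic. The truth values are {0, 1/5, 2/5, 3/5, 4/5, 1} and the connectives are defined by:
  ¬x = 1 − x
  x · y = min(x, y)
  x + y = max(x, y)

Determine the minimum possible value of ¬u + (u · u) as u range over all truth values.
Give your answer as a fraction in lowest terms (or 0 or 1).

3/5

Take u = 2/5:
¬u = ¬2/5 = 3/5
u · u = 2/5 · 2/5 = 2/5
¬u + (u · u) = 3/5 + 2/5 = 3/5
No assignment yields a value below 3/5, so this is the minimum.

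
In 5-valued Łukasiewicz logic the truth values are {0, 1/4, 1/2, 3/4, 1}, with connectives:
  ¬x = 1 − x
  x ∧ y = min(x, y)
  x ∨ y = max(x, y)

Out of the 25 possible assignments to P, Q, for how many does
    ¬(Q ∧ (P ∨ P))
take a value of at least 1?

9

value 1: 9 assignments (counts)
value 3/4: 7 assignments
value 1/2: 5 assignments
value 1/4: 3 assignments
value 0: 1 assignment
So 9 of the 25 assignments meet the threshold.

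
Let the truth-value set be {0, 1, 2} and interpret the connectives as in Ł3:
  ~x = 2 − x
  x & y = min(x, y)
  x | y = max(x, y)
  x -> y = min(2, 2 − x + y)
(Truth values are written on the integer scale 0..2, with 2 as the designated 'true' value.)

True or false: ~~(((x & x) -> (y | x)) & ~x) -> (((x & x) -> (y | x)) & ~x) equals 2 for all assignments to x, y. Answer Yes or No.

x = 0, y = 0 ↦ 2
x = 0, y = 1 ↦ 2
x = 0, y = 2 ↦ 2
x = 1, y = 0 ↦ 2
x = 1, y = 1 ↦ 2
x = 1, y = 2 ↦ 2
x = 2, y = 0 ↦ 2
x = 2, y = 1 ↦ 2
x = 2, y = 2 ↦ 2
Every assignment gives a value ≥ 2.

Yes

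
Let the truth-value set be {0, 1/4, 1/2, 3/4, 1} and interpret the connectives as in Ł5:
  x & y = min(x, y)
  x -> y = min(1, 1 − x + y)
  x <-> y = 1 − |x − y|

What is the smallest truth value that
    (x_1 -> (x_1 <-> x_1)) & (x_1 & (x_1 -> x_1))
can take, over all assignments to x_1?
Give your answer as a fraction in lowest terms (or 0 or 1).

Take x_1 = 0:
x_1 <-> x_1 = 0 <-> 0 = 1
x_1 -> (x_1 <-> x_1) = 0 -> 1 = 1
x_1 -> x_1 = 0 -> 0 = 1
x_1 & (x_1 -> x_1) = 0 & 1 = 0
(x_1 -> (x_1 <-> x_1)) & (x_1 & (x_1 -> x_1)) = 1 & 0 = 0
No assignment yields a value below 0, so this is the minimum.

0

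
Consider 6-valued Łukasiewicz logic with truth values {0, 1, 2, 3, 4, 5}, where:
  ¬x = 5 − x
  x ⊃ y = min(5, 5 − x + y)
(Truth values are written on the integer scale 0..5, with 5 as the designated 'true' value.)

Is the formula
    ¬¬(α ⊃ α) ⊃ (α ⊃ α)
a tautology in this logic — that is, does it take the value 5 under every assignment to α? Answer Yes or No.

Yes

α = 0 ↦ 5
α = 1 ↦ 5
α = 2 ↦ 5
α = 3 ↦ 5
α = 4 ↦ 5
α = 5 ↦ 5
Every assignment gives a value ≥ 5.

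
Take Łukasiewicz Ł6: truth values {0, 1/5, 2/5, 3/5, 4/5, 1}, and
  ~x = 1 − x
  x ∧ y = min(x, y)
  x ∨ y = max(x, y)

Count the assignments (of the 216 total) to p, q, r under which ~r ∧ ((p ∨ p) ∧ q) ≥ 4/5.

value 1: 1 assignment (counts)
value 4/5: 7 assignments (counts)
value 3/5: 19 assignments
value 2/5: 37 assignments
value 1/5: 61 assignments
value 0: 91 assignments
So 8 of the 216 assignments meet the threshold.

8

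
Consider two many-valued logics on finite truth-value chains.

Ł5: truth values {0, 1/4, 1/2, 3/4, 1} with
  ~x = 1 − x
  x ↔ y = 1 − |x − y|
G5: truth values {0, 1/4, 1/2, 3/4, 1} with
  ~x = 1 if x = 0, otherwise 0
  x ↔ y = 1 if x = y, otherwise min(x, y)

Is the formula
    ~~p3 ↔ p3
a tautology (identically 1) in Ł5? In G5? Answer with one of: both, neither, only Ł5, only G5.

only Ł5

In Ł5: every assignment gives 1 — tautology.
In G5: at p3 = 1/4 the value is 1/4 — not a tautology.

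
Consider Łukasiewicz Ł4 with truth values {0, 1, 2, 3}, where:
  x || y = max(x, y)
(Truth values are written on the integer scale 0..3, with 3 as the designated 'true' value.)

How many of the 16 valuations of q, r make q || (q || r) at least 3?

7

q = 0, r = 0 ↦ 0  <
q = 0, r = 1 ↦ 1  <
q = 0, r = 2 ↦ 2  <
q = 0, r = 3 ↦ 3  ≥
q = 1, r = 0 ↦ 1  <
q = 1, r = 1 ↦ 1  <
q = 1, r = 2 ↦ 2  <
q = 1, r = 3 ↦ 3  ≥
q = 2, r = 0 ↦ 2  <
q = 2, r = 1 ↦ 2  <
q = 2, r = 2 ↦ 2  <
q = 2, r = 3 ↦ 3  ≥
q = 3, r = 0 ↦ 3  ≥
q = 3, r = 1 ↦ 3  ≥
q = 3, r = 2 ↦ 3  ≥
q = 3, r = 3 ↦ 3  ≥
So 7 of the 16 assignments meet the threshold.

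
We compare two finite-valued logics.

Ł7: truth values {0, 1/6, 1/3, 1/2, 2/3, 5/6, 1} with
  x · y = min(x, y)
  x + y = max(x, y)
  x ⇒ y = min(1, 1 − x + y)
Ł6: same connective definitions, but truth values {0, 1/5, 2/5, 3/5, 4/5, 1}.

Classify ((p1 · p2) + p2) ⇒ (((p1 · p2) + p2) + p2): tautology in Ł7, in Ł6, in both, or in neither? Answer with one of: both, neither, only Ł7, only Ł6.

In Ł7: every assignment gives 1 — tautology.
In Ł6: every assignment gives 1 — tautology.

both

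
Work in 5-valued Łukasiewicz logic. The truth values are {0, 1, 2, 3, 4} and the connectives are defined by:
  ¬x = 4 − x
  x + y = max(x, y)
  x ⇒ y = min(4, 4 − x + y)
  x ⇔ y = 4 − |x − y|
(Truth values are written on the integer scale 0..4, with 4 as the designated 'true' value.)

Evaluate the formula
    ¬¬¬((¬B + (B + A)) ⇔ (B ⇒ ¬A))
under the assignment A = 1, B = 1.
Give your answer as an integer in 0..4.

¬B = ¬1 = 3
B + A = 1 + 1 = 1
¬B + (B + A) = 3 + 1 = 3
¬A = ¬1 = 3
B ⇒ ¬A = 1 ⇒ 3 = 4
(¬B + (B + A)) ⇔ (B ⇒ ¬A) = 3 ⇔ 4 = 3
¬((¬B + (B + A)) ⇔ (B ⇒ ¬A)) = ¬3 = 1
¬¬((¬B + (B + A)) ⇔ (B ⇒ ¬A)) = ¬1 = 3
¬¬¬((¬B + (B + A)) ⇔ (B ⇒ ¬A)) = ¬3 = 1

1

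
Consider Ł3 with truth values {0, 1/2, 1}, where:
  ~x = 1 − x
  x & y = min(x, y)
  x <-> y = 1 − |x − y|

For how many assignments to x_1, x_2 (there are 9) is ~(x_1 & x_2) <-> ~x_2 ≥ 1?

x_1 = 0, x_2 = 0 ↦ 1  ≥
x_1 = 0, x_2 = 1/2 ↦ 1/2  <
x_1 = 0, x_2 = 1 ↦ 0  <
x_1 = 1/2, x_2 = 0 ↦ 1  ≥
x_1 = 1/2, x_2 = 1/2 ↦ 1  ≥
x_1 = 1/2, x_2 = 1 ↦ 1/2  <
x_1 = 1, x_2 = 0 ↦ 1  ≥
x_1 = 1, x_2 = 1/2 ↦ 1  ≥
x_1 = 1, x_2 = 1 ↦ 1  ≥
So 6 of the 9 assignments meet the threshold.

6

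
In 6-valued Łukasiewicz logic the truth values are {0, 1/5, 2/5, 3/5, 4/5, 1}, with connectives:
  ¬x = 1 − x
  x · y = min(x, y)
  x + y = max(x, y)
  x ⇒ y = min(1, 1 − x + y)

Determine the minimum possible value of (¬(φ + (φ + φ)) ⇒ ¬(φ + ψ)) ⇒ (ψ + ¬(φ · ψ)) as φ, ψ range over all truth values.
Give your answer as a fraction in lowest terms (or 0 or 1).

Take φ = 2/5, ψ = 2/5:
φ + φ = 2/5 + 2/5 = 2/5
φ + (φ + φ) = 2/5 + 2/5 = 2/5
¬(φ + (φ + φ)) = ¬2/5 = 3/5
φ + ψ = 2/5 + 2/5 = 2/5
¬(φ + ψ) = ¬2/5 = 3/5
¬(φ + (φ + φ)) ⇒ ¬(φ + ψ) = 3/5 ⇒ 3/5 = 1
φ · ψ = 2/5 · 2/5 = 2/5
¬(φ · ψ) = ¬2/5 = 3/5
ψ + ¬(φ · ψ) = 2/5 + 3/5 = 3/5
(¬(φ + (φ + φ)) ⇒ ¬(φ + ψ)) ⇒ (ψ + ¬(φ · ψ)) = 1 ⇒ 3/5 = 3/5
No assignment yields a value below 3/5, so this is the minimum.

3/5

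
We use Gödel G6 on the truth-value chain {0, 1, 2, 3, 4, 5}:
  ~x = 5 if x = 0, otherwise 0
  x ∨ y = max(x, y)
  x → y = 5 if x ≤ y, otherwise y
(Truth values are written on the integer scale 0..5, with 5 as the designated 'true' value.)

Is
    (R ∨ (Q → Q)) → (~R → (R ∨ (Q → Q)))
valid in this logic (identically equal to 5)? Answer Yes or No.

Yes

At Q = 3, R = 0, for instance:
Q → Q = 3 → 3 = 5
R ∨ (Q → Q) = 0 ∨ 5 = 5
~R = ~0 = 5
~R → (R ∨ (Q → Q)) = 5 → 5 = 5
(R ∨ (Q → Q)) → (~R → (R ∨ (Q → Q))) = 5 → 5 = 5
and checking the remaining 35 assignments likewise gives ≥ 5 in every case.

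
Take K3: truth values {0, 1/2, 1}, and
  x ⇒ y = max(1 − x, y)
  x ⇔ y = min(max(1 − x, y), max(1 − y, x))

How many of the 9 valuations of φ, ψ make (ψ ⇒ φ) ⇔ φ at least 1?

4

φ = 0, ψ = 0 ↦ 0  <
φ = 0, ψ = 1/2 ↦ 1/2  <
φ = 0, ψ = 1 ↦ 1  ≥
φ = 1/2, ψ = 0 ↦ 1/2  <
φ = 1/2, ψ = 1/2 ↦ 1/2  <
φ = 1/2, ψ = 1 ↦ 1/2  <
φ = 1, ψ = 0 ↦ 1  ≥
φ = 1, ψ = 1/2 ↦ 1  ≥
φ = 1, ψ = 1 ↦ 1  ≥
So 4 of the 9 assignments meet the threshold.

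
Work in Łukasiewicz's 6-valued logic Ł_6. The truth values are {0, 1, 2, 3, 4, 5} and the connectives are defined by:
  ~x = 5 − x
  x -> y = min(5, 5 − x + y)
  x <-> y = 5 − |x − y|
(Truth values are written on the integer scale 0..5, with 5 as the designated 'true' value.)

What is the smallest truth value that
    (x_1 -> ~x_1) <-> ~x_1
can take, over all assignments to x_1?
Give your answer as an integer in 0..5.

Take x_1 = 2:
~x_1 = ~2 = 3
x_1 -> ~x_1 = 2 -> 3 = 5
~x_1 = ~2 = 3
(x_1 -> ~x_1) <-> ~x_1 = 5 <-> 3 = 3
No assignment yields a value below 3, so this is the minimum.

3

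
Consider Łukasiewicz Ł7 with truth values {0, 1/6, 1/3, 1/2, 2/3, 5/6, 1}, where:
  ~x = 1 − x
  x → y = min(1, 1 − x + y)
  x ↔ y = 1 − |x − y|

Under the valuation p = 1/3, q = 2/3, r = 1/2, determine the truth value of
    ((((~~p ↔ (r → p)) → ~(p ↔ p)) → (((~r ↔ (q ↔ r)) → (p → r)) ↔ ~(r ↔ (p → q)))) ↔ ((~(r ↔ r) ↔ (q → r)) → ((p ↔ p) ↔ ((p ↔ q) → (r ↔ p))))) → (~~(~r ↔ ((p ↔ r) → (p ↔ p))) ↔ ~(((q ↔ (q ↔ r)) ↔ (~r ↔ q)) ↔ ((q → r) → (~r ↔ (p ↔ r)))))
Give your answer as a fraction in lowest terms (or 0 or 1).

2/3

~p = ~1/3 = 2/3
~~p = ~2/3 = 1/3
r → p = 1/2 → 1/3 = 5/6
~~p ↔ (r → p) = 1/3 ↔ 5/6 = 1/2
p ↔ p = 1/3 ↔ 1/3 = 1
~(p ↔ p) = ~1 = 0
(~~p ↔ (r → p)) → ~(p ↔ p) = 1/2 → 0 = 1/2
~r = ~1/2 = 1/2
q ↔ r = 2/3 ↔ 1/2 = 5/6
~r ↔ (q ↔ r) = 1/2 ↔ 5/6 = 2/3
p → r = 1/3 → 1/2 = 1
(~r ↔ (q ↔ r)) → (p → r) = 2/3 → 1 = 1
p → q = 1/3 → 2/3 = 1
r ↔ (p → q) = 1/2 ↔ 1 = 1/2
~(r ↔ (p → q)) = ~1/2 = 1/2
((~r ↔ (q ↔ r)) → (p → r)) ↔ ~(r ↔ (p → q)) = 1 ↔ 1/2 = 1/2
((~~p ↔ (r → p)) → ~(p ↔ p)) → (((~r ↔ (q ↔ r)) → (p → r)) ↔ ~(r ↔ (p → q))) = 1/2 → 1/2 = 1
r ↔ r = 1/2 ↔ 1/2 = 1
~(r ↔ r) = ~1 = 0
q → r = 2/3 → 1/2 = 5/6
~(r ↔ r) ↔ (q → r) = 0 ↔ 5/6 = 1/6
p ↔ p = 1/3 ↔ 1/3 = 1
p ↔ q = 1/3 ↔ 2/3 = 2/3
r ↔ p = 1/2 ↔ 1/3 = 5/6
(p ↔ q) → (r ↔ p) = 2/3 → 5/6 = 1
(p ↔ p) ↔ ((p ↔ q) → (r ↔ p)) = 1 ↔ 1 = 1
(~(r ↔ r) ↔ (q → r)) → ((p ↔ p) ↔ ((p ↔ q) → (r ↔ p))) = 1/6 → 1 = 1
(((~~p ↔ (r → p)) → ~(p ↔ p)) → (((~r ↔ (q ↔ r)) → (p → r)) ↔ ~(r ↔ (p → q)))) ↔ ((~(r ↔ r) ↔ (q → r)) → ((p ↔ p) ↔ ((p ↔ q) → (r ↔ p)))) = 1 ↔ 1 = 1
~r = ~1/2 = 1/2
p ↔ r = 1/3 ↔ 1/2 = 5/6
p ↔ p = 1/3 ↔ 1/3 = 1
(p ↔ r) → (p ↔ p) = 5/6 → 1 = 1
~r ↔ ((p ↔ r) → (p ↔ p)) = 1/2 ↔ 1 = 1/2
~(~r ↔ ((p ↔ r) → (p ↔ p))) = ~1/2 = 1/2
~~(~r ↔ ((p ↔ r) → (p ↔ p))) = ~1/2 = 1/2
q ↔ r = 2/3 ↔ 1/2 = 5/6
q ↔ (q ↔ r) = 2/3 ↔ 5/6 = 5/6
~r = ~1/2 = 1/2
~r ↔ q = 1/2 ↔ 2/3 = 5/6
(q ↔ (q ↔ r)) ↔ (~r ↔ q) = 5/6 ↔ 5/6 = 1
q → r = 2/3 → 1/2 = 5/6
~r = ~1/2 = 1/2
p ↔ r = 1/3 ↔ 1/2 = 5/6
~r ↔ (p ↔ r) = 1/2 ↔ 5/6 = 2/3
(q → r) → (~r ↔ (p ↔ r)) = 5/6 → 2/3 = 5/6
((q ↔ (q ↔ r)) ↔ (~r ↔ q)) ↔ ((q → r) → (~r ↔ (p ↔ r))) = 1 ↔ 5/6 = 5/6
~(((q ↔ (q ↔ r)) ↔ (~r ↔ q)) ↔ ((q → r) → (~r ↔ (p ↔ r)))) = ~5/6 = 1/6
~~(~r ↔ ((p ↔ r) → (p ↔ p))) ↔ ~(((q ↔ (q ↔ r)) ↔ (~r ↔ q)) ↔ ((q → r) → (~r ↔ (p ↔ r)))) = 1/2 ↔ 1/6 = 2/3
((((~~p ↔ (r → p)) → ~(p ↔ p)) → (((~r ↔ (q ↔ r)) → (p → r)) ↔ ~(r ↔ (p → q)))) ↔ ((~(r ↔ r) ↔ (q → r)) → ((p ↔ p) ↔ ((p ↔ q) → (r ↔ p))))) → (~~(~r ↔ ((p ↔ r) → (p ↔ p))) ↔ ~(((q ↔ (q ↔ r)) ↔ (~r ↔ q)) ↔ ((q → r) → (~r ↔ (p ↔ r))))) = 1 → 2/3 = 2/3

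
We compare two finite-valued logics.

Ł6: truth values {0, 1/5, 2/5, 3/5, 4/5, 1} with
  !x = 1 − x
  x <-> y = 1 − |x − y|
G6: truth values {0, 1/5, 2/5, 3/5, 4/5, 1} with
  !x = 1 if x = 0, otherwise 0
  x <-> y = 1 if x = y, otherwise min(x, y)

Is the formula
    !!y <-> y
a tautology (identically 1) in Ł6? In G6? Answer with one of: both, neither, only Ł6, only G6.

In Ł6: every assignment gives 1 — tautology.
In G6: at y = 1/5 the value is 1/5 — not a tautology.

only Ł6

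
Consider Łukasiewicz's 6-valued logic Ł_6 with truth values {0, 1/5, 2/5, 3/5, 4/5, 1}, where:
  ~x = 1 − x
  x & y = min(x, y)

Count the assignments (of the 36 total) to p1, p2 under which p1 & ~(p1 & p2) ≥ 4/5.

value 1: 1 assignment (counts)
value 4/5: 3 assignments (counts)
value 3/5: 5 assignments
value 2/5: 11 assignments
value 1/5: 9 assignments
value 0: 7 assignments
So 4 of the 36 assignments meet the threshold.

4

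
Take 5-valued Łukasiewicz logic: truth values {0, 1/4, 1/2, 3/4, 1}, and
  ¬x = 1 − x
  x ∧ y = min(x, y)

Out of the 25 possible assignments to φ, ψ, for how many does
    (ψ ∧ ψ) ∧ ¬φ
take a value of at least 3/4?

value 1: 1 assignment (counts)
value 3/4: 3 assignments (counts)
value 1/2: 5 assignments
value 1/4: 7 assignments
value 0: 9 assignments
So 4 of the 25 assignments meet the threshold.

4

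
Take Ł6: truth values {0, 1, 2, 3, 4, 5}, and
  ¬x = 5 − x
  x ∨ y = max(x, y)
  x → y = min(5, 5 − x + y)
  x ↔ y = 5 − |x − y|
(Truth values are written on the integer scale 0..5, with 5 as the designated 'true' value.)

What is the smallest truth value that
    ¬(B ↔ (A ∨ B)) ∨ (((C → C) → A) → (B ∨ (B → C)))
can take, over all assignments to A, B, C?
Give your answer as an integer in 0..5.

Take A = 5, B = 2, C = 0:
A ∨ B = 5 ∨ 2 = 5
B ↔ (A ∨ B) = 2 ↔ 5 = 2
¬(B ↔ (A ∨ B)) = ¬2 = 3
C → C = 0 → 0 = 5
(C → C) → A = 5 → 5 = 5
B → C = 2 → 0 = 3
B ∨ (B → C) = 2 ∨ 3 = 3
((C → C) → A) → (B ∨ (B → C)) = 5 → 3 = 3
¬(B ↔ (A ∨ B)) ∨ (((C → C) → A) → (B ∨ (B → C))) = 3 ∨ 3 = 3
No assignment yields a value below 3, so this is the minimum.

3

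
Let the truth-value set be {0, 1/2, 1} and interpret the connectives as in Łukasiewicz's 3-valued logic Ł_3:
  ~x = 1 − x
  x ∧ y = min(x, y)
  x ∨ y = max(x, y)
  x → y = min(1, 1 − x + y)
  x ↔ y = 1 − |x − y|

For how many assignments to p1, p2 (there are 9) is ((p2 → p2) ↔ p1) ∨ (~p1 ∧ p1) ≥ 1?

3

p1 = 0, p2 = 0 ↦ 0  <
p1 = 0, p2 = 1/2 ↦ 0  <
p1 = 0, p2 = 1 ↦ 0  <
p1 = 1/2, p2 = 0 ↦ 1/2  <
p1 = 1/2, p2 = 1/2 ↦ 1/2  <
p1 = 1/2, p2 = 1 ↦ 1/2  <
p1 = 1, p2 = 0 ↦ 1  ≥
p1 = 1, p2 = 1/2 ↦ 1  ≥
p1 = 1, p2 = 1 ↦ 1  ≥
So 3 of the 9 assignments meet the threshold.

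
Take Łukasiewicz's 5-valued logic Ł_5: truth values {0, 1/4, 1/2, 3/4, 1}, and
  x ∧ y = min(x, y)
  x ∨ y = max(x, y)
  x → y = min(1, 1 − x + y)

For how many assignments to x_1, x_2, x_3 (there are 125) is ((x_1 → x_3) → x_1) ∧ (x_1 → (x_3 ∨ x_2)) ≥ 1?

value 1: 18 assignments (counts)
value 3/4: 28 assignments
value 1/2: 29 assignments
value 1/4: 24 assignments
value 0: 26 assignments
So 18 of the 125 assignments meet the threshold.

18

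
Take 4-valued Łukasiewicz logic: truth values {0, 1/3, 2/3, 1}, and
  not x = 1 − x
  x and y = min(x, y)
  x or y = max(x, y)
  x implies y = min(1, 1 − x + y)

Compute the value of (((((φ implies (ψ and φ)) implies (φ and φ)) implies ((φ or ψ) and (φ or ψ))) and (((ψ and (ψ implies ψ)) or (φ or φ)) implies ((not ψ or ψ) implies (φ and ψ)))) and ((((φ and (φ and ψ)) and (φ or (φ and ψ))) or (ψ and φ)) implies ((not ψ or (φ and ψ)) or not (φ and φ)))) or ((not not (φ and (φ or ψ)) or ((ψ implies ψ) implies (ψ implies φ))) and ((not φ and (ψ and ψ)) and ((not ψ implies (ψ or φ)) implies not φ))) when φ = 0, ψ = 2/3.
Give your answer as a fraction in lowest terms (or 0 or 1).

2/3

ψ and φ = 2/3 and 0 = 0
φ implies (ψ and φ) = 0 implies 0 = 1
φ and φ = 0 and 0 = 0
(φ implies (ψ and φ)) implies (φ and φ) = 1 implies 0 = 0
φ or ψ = 0 or 2/3 = 2/3
φ or ψ = 0 or 2/3 = 2/3
(φ or ψ) and (φ or ψ) = 2/3 and 2/3 = 2/3
((φ implies (ψ and φ)) implies (φ and φ)) implies ((φ or ψ) and (φ or ψ)) = 0 implies 2/3 = 1
ψ implies ψ = 2/3 implies 2/3 = 1
ψ and (ψ implies ψ) = 2/3 and 1 = 2/3
φ or φ = 0 or 0 = 0
(ψ and (ψ implies ψ)) or (φ or φ) = 2/3 or 0 = 2/3
not ψ = not 2/3 = 1/3
not ψ or ψ = 1/3 or 2/3 = 2/3
φ and ψ = 0 and 2/3 = 0
(not ψ or ψ) implies (φ and ψ) = 2/3 implies 0 = 1/3
((ψ and (ψ implies ψ)) or (φ or φ)) implies ((not ψ or ψ) implies (φ and ψ)) = 2/3 implies 1/3 = 2/3
(((φ implies (ψ and φ)) implies (φ and φ)) implies ((φ or ψ) and (φ or ψ))) and (((ψ and (ψ implies ψ)) or (φ or φ)) implies ((not ψ or ψ) implies (φ and ψ))) = 1 and 2/3 = 2/3
φ and ψ = 0 and 2/3 = 0
φ and (φ and ψ) = 0 and 0 = 0
φ and ψ = 0 and 2/3 = 0
φ or (φ and ψ) = 0 or 0 = 0
(φ and (φ and ψ)) and (φ or (φ and ψ)) = 0 and 0 = 0
ψ and φ = 2/3 and 0 = 0
((φ and (φ and ψ)) and (φ or (φ and ψ))) or (ψ and φ) = 0 or 0 = 0
not ψ = not 2/3 = 1/3
φ and ψ = 0 and 2/3 = 0
not ψ or (φ and ψ) = 1/3 or 0 = 1/3
φ and φ = 0 and 0 = 0
not (φ and φ) = not 0 = 1
(not ψ or (φ and ψ)) or not (φ and φ) = 1/3 or 1 = 1
(((φ and (φ and ψ)) and (φ or (φ and ψ))) or (ψ and φ)) implies ((not ψ or (φ and ψ)) or not (φ and φ)) = 0 implies 1 = 1
((((φ implies (ψ and φ)) implies (φ and φ)) implies ((φ or ψ) and (φ or ψ))) and (((ψ and (ψ implies ψ)) or (φ or φ)) implies ((not ψ or ψ) implies (φ and ψ)))) and ((((φ and (φ and ψ)) and (φ or (φ and ψ))) or (ψ and φ)) implies ((not ψ or (φ and ψ)) or not (φ and φ))) = 2/3 and 1 = 2/3
φ or ψ = 0 or 2/3 = 2/3
φ and (φ or ψ) = 0 and 2/3 = 0
not (φ and (φ or ψ)) = not 0 = 1
not not (φ and (φ or ψ)) = not 1 = 0
ψ implies ψ = 2/3 implies 2/3 = 1
ψ implies φ = 2/3 implies 0 = 1/3
(ψ implies ψ) implies (ψ implies φ) = 1 implies 1/3 = 1/3
not not (φ and (φ or ψ)) or ((ψ implies ψ) implies (ψ implies φ)) = 0 or 1/3 = 1/3
not φ = not 0 = 1
ψ and ψ = 2/3 and 2/3 = 2/3
not φ and (ψ and ψ) = 1 and 2/3 = 2/3
not ψ = not 2/3 = 1/3
ψ or φ = 2/3 or 0 = 2/3
not ψ implies (ψ or φ) = 1/3 implies 2/3 = 1
not φ = not 0 = 1
(not ψ implies (ψ or φ)) implies not φ = 1 implies 1 = 1
(not φ and (ψ and ψ)) and ((not ψ implies (ψ or φ)) implies not φ) = 2/3 and 1 = 2/3
(not not (φ and (φ or ψ)) or ((ψ implies ψ) implies (ψ implies φ))) and ((not φ and (ψ and ψ)) and ((not ψ implies (ψ or φ)) implies not φ)) = 1/3 and 2/3 = 1/3
(((((φ implies (ψ and φ)) implies (φ and φ)) implies ((φ or ψ) and (φ or ψ))) and (((ψ and (ψ implies ψ)) or (φ or φ)) implies ((not ψ or ψ) implies (φ and ψ)))) and ((((φ and (φ and ψ)) and (φ or (φ and ψ))) or (ψ and φ)) implies ((not ψ or (φ and ψ)) or not (φ and φ)))) or ((not not (φ and (φ or ψ)) or ((ψ implies ψ) implies (ψ implies φ))) and ((not φ and (ψ and ψ)) and ((not ψ implies (ψ or φ)) implies not φ))) = 2/3 or 1/3 = 2/3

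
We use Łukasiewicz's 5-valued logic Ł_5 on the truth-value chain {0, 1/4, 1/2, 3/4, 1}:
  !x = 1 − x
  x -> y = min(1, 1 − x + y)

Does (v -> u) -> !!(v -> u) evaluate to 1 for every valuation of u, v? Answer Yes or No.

Yes

At u = 3/4, v = 1/4, for instance:
v -> u = 1/4 -> 3/4 = 1
!(v -> u) = !1 = 0
!!(v -> u) = !0 = 1
(v -> u) -> !!(v -> u) = 1 -> 1 = 1
and checking the remaining 24 assignments likewise gives ≥ 1 in every case.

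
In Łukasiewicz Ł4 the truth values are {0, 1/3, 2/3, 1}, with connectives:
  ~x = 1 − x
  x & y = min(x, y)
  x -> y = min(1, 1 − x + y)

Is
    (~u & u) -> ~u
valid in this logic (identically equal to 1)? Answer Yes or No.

Yes

u = 0 ↦ 1
u = 1/3 ↦ 1
u = 2/3 ↦ 1
u = 1 ↦ 1
Every assignment gives a value ≥ 1.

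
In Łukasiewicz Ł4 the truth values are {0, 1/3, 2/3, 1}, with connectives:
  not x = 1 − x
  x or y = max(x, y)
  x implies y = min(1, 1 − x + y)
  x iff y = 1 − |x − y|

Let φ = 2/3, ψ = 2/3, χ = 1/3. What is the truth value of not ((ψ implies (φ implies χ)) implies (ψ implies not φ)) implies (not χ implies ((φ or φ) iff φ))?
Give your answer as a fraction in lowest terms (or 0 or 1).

φ implies χ = 2/3 implies 1/3 = 2/3
ψ implies (φ implies χ) = 2/3 implies 2/3 = 1
not φ = not 2/3 = 1/3
ψ implies not φ = 2/3 implies 1/3 = 2/3
(ψ implies (φ implies χ)) implies (ψ implies not φ) = 1 implies 2/3 = 2/3
not ((ψ implies (φ implies χ)) implies (ψ implies not φ)) = not 2/3 = 1/3
not χ = not 1/3 = 2/3
φ or φ = 2/3 or 2/3 = 2/3
(φ or φ) iff φ = 2/3 iff 2/3 = 1
not χ implies ((φ or φ) iff φ) = 2/3 implies 1 = 1
not ((ψ implies (φ implies χ)) implies (ψ implies not φ)) implies (not χ implies ((φ or φ) iff φ)) = 1/3 implies 1 = 1

1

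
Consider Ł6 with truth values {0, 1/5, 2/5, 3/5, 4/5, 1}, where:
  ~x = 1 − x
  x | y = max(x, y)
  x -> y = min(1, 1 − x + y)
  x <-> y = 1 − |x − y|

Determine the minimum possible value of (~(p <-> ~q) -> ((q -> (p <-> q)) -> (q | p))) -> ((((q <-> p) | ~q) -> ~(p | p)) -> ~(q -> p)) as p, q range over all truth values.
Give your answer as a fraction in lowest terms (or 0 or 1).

Take p = 1/5, q = 2/5:
~q = ~2/5 = 3/5
p <-> ~q = 1/5 <-> 3/5 = 3/5
~(p <-> ~q) = ~3/5 = 2/5
p <-> q = 1/5 <-> 2/5 = 4/5
q -> (p <-> q) = 2/5 -> 4/5 = 1
q | p = 2/5 | 1/5 = 2/5
(q -> (p <-> q)) -> (q | p) = 1 -> 2/5 = 2/5
~(p <-> ~q) -> ((q -> (p <-> q)) -> (q | p)) = 2/5 -> 2/5 = 1
q <-> p = 2/5 <-> 1/5 = 4/5
~q = ~2/5 = 3/5
(q <-> p) | ~q = 4/5 | 3/5 = 4/5
p | p = 1/5 | 1/5 = 1/5
~(p | p) = ~1/5 = 4/5
((q <-> p) | ~q) -> ~(p | p) = 4/5 -> 4/5 = 1
q -> p = 2/5 -> 1/5 = 4/5
~(q -> p) = ~4/5 = 1/5
(((q <-> p) | ~q) -> ~(p | p)) -> ~(q -> p) = 1 -> 1/5 = 1/5
(~(p <-> ~q) -> ((q -> (p <-> q)) -> (q | p))) -> ((((q <-> p) | ~q) -> ~(p | p)) -> ~(q -> p)) = 1 -> 1/5 = 1/5
No assignment yields a value below 1/5, so this is the minimum.

1/5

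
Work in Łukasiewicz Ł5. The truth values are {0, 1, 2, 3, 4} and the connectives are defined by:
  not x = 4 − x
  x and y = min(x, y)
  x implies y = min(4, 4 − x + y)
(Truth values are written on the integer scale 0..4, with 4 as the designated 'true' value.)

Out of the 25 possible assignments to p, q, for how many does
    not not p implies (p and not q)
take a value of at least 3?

value 4: 15 assignments (counts)
value 3: 4 assignments (counts)
value 2: 3 assignments
value 1: 2 assignments
value 0: 1 assignment
So 19 of the 25 assignments meet the threshold.

19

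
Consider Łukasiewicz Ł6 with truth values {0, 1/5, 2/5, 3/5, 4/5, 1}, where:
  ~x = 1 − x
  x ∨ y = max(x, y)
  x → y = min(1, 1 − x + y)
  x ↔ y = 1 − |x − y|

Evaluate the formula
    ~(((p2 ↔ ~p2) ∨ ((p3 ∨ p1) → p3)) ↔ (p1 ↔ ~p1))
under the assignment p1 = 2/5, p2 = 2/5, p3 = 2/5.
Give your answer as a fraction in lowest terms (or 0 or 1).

1/5

~p2 = ~2/5 = 3/5
p2 ↔ ~p2 = 2/5 ↔ 3/5 = 4/5
p3 ∨ p1 = 2/5 ∨ 2/5 = 2/5
(p3 ∨ p1) → p3 = 2/5 → 2/5 = 1
(p2 ↔ ~p2) ∨ ((p3 ∨ p1) → p3) = 4/5 ∨ 1 = 1
~p1 = ~2/5 = 3/5
p1 ↔ ~p1 = 2/5 ↔ 3/5 = 4/5
((p2 ↔ ~p2) ∨ ((p3 ∨ p1) → p3)) ↔ (p1 ↔ ~p1) = 1 ↔ 4/5 = 4/5
~(((p2 ↔ ~p2) ∨ ((p3 ∨ p1) → p3)) ↔ (p1 ↔ ~p1)) = ~4/5 = 1/5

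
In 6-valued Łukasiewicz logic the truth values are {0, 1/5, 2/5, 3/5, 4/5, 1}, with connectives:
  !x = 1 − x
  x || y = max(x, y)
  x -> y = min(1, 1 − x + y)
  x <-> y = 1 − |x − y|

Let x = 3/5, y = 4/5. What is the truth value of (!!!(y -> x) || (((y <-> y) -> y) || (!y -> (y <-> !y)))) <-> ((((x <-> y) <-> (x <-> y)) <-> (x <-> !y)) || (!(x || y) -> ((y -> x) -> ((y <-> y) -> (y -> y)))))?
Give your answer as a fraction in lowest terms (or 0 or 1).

1

y -> x = 4/5 -> 3/5 = 4/5
!(y -> x) = !4/5 = 1/5
!!(y -> x) = !1/5 = 4/5
!!!(y -> x) = !4/5 = 1/5
y <-> y = 4/5 <-> 4/5 = 1
(y <-> y) -> y = 1 -> 4/5 = 4/5
!y = !4/5 = 1/5
!y = !4/5 = 1/5
y <-> !y = 4/5 <-> 1/5 = 2/5
!y -> (y <-> !y) = 1/5 -> 2/5 = 1
((y <-> y) -> y) || (!y -> (y <-> !y)) = 4/5 || 1 = 1
!!!(y -> x) || (((y <-> y) -> y) || (!y -> (y <-> !y))) = 1/5 || 1 = 1
x <-> y = 3/5 <-> 4/5 = 4/5
x <-> y = 3/5 <-> 4/5 = 4/5
(x <-> y) <-> (x <-> y) = 4/5 <-> 4/5 = 1
!y = !4/5 = 1/5
x <-> !y = 3/5 <-> 1/5 = 3/5
((x <-> y) <-> (x <-> y)) <-> (x <-> !y) = 1 <-> 3/5 = 3/5
x || y = 3/5 || 4/5 = 4/5
!(x || y) = !4/5 = 1/5
y -> x = 4/5 -> 3/5 = 4/5
y <-> y = 4/5 <-> 4/5 = 1
y -> y = 4/5 -> 4/5 = 1
(y <-> y) -> (y -> y) = 1 -> 1 = 1
(y -> x) -> ((y <-> y) -> (y -> y)) = 4/5 -> 1 = 1
!(x || y) -> ((y -> x) -> ((y <-> y) -> (y -> y))) = 1/5 -> 1 = 1
(((x <-> y) <-> (x <-> y)) <-> (x <-> !y)) || (!(x || y) -> ((y -> x) -> ((y <-> y) -> (y -> y)))) = 3/5 || 1 = 1
(!!!(y -> x) || (((y <-> y) -> y) || (!y -> (y <-> !y)))) <-> ((((x <-> y) <-> (x <-> y)) <-> (x <-> !y)) || (!(x || y) -> ((y -> x) -> ((y <-> y) -> (y -> y))))) = 1 <-> 1 = 1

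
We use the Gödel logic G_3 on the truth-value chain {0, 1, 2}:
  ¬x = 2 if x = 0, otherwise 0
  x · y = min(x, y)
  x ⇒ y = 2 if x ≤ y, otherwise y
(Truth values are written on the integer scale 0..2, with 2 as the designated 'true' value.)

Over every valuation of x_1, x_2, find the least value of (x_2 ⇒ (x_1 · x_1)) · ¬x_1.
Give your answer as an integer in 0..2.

0

Take x_1 = 0, x_2 = 1:
x_1 · x_1 = 0 · 0 = 0
x_2 ⇒ (x_1 · x_1) = 1 ⇒ 0 = 0
¬x_1 = ¬0 = 2
(x_2 ⇒ (x_1 · x_1)) · ¬x_1 = 0 · 2 = 0
No assignment yields a value below 0, so this is the minimum.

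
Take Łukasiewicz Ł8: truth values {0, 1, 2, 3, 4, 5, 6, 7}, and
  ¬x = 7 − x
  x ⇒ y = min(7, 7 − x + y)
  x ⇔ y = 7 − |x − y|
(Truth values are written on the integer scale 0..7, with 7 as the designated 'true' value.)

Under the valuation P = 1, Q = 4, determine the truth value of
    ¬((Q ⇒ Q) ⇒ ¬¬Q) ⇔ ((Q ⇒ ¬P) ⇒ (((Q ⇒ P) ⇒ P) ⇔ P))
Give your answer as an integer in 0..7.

Q ⇒ Q = 4 ⇒ 4 = 7
¬Q = ¬4 = 3
¬¬Q = ¬3 = 4
(Q ⇒ Q) ⇒ ¬¬Q = 7 ⇒ 4 = 4
¬((Q ⇒ Q) ⇒ ¬¬Q) = ¬4 = 3
¬P = ¬1 = 6
Q ⇒ ¬P = 4 ⇒ 6 = 7
Q ⇒ P = 4 ⇒ 1 = 4
(Q ⇒ P) ⇒ P = 4 ⇒ 1 = 4
((Q ⇒ P) ⇒ P) ⇔ P = 4 ⇔ 1 = 4
(Q ⇒ ¬P) ⇒ (((Q ⇒ P) ⇒ P) ⇔ P) = 7 ⇒ 4 = 4
¬((Q ⇒ Q) ⇒ ¬¬Q) ⇔ ((Q ⇒ ¬P) ⇒ (((Q ⇒ P) ⇒ P) ⇔ P)) = 3 ⇔ 4 = 6

6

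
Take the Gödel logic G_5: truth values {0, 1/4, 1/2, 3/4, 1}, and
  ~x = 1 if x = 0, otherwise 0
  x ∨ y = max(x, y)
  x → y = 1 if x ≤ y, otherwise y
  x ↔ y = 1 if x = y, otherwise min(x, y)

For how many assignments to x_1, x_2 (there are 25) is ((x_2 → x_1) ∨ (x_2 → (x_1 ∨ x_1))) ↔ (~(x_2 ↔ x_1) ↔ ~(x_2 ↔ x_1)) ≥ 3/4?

16

value 1: 15 assignments (counts)
value 3/4: 1 assignment (counts)
value 1/2: 2 assignments
value 1/4: 3 assignments
value 0: 4 assignments
So 16 of the 25 assignments meet the threshold.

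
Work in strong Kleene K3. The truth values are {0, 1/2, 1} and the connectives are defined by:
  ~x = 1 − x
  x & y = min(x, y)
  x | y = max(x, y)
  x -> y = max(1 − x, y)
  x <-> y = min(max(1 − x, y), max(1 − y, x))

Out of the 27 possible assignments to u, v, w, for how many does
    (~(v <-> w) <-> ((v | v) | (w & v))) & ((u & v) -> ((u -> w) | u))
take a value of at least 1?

5

value 1: 5 assignments (counts)
value 1/2: 16 assignments
value 0: 6 assignments
So 5 of the 27 assignments meet the threshold.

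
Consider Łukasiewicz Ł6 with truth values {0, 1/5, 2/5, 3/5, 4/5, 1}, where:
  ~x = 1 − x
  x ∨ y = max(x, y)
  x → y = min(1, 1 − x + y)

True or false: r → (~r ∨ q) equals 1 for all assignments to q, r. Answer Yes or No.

No

Counterexample: take q = 0, r = 3/5.
~r = ~3/5 = 2/5
~r ∨ q = 2/5 ∨ 0 = 2/5
r → (~r ∨ q) = 3/5 → 2/5 = 4/5
This gives 4/5 ≠ 1.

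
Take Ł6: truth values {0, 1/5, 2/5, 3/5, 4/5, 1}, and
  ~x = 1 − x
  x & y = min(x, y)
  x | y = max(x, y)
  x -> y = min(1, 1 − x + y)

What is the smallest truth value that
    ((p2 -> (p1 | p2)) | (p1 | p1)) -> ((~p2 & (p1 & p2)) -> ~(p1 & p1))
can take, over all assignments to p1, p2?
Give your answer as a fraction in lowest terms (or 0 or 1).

3/5

Take p1 = 1, p2 = 2/5:
p1 | p2 = 1 | 2/5 = 1
p2 -> (p1 | p2) = 2/5 -> 1 = 1
p1 | p1 = 1 | 1 = 1
(p2 -> (p1 | p2)) | (p1 | p1) = 1 | 1 = 1
~p2 = ~2/5 = 3/5
p1 & p2 = 1 & 2/5 = 2/5
~p2 & (p1 & p2) = 3/5 & 2/5 = 2/5
p1 & p1 = 1 & 1 = 1
~(p1 & p1) = ~1 = 0
(~p2 & (p1 & p2)) -> ~(p1 & p1) = 2/5 -> 0 = 3/5
((p2 -> (p1 | p2)) | (p1 | p1)) -> ((~p2 & (p1 & p2)) -> ~(p1 & p1)) = 1 -> 3/5 = 3/5
No assignment yields a value below 3/5, so this is the minimum.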